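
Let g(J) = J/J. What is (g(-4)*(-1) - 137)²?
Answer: 19044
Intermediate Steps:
g(J) = 1
(g(-4)*(-1) - 137)² = (1*(-1) - 137)² = (-1 - 137)² = (-138)² = 19044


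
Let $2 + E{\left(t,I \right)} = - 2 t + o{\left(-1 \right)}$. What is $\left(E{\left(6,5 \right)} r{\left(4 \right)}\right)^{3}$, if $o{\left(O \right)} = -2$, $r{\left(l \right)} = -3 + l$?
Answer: $-4096$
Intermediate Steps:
$E{\left(t,I \right)} = -4 - 2 t$ ($E{\left(t,I \right)} = -2 - \left(2 + 2 t\right) = -4 - 2 t$)
$\left(E{\left(6,5 \right)} r{\left(4 \right)}\right)^{3} = \left(\left(-4 - 12\right) \left(-3 + 4\right)\right)^{3} = \left(\left(-4 - 12\right) 1\right)^{3} = \left(\left(-16\right) 1\right)^{3} = \left(-16\right)^{3} = -4096$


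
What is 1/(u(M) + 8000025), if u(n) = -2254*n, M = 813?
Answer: 1/6167523 ≈ 1.6214e-7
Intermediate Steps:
1/(u(M) + 8000025) = 1/(-2254*813 + 8000025) = 1/(-1832502 + 8000025) = 1/6167523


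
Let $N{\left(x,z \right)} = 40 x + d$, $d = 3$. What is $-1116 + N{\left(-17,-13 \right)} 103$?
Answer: $-70847$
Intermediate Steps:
$N{\left(x,z \right)} = 3 + 40 x$ ($N{\left(x,z \right)} = 40 x + 3 = 3 + 40 x$)
$-1116 + N{\left(-17,-13 \right)} 103 = -1116 + \left(3 + 40 \left(-17\right)\right) 103 = -1116 + \left(3 - 680\right) 103 = -1116 - 69731 = -70847$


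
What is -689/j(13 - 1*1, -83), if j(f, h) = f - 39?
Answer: 689/27 ≈ 25.519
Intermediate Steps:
j(f, h) = -39 + f
-689/j(13 - 1*1, -83) = -689/(-39 + (13 - 1*1)) = -689/(-39 + (13 - 1)) = -689/(-39 + 12) = -689/(-27) = -689*(-1/27) = 689/27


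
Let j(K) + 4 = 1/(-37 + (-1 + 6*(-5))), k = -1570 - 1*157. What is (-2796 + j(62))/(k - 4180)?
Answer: 63467/133892 ≈ 0.47402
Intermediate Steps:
k = -1727 (k = -1570 - 157 = -1727)
j(K) = -273/68 (j(K) = -4 + 1/(-37 + (-1 + 6*(-5))) = -4 + 1/(-37 + (-1 - 30)) = -4 + 1/(-37 - 31) = -4 + 1/(-68) = -4 - 1/68 = -273/68)
(-2796 + j(62))/(k - 4180) = (-2796 - 273/68)/(-1727 - 4180) = -190401/68/(-5907) = -190401/68*(-1/5907) = 63467/133892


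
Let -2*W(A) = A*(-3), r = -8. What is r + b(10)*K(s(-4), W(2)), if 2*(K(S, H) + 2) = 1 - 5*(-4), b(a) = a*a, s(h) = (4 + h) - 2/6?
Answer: 842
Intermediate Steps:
s(h) = 11/3 + h (s(h) = (4 + h) - 2*⅙ = (4 + h) - ⅓ = 11/3 + h)
W(A) = 3*A/2 (W(A) = -A*(-3)/2 = -(-3)*A/2 = 3*A/2)
b(a) = a²
K(S, H) = 17/2 (K(S, H) = -2 + (1 - 5*(-4))/2 = -2 + (1 + 20)/2 = -2 + (½)*21 = -2 + 21/2 = 17/2)
r + b(10)*K(s(-4), W(2)) = -8 + 10²*(17/2) = -8 + 100*(17/2) = -8 + 850 = 842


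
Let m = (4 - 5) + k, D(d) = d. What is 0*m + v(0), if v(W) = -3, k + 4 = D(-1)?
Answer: -3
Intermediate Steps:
k = -5 (k = -4 - 1 = -5)
m = -6 (m = (4 - 5) - 5 = -1 - 5 = -6)
0*m + v(0) = 0*(-6) - 3 = 0 - 3 = -3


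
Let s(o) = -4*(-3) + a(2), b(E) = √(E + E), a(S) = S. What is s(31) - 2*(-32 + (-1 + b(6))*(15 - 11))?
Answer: 86 - 16*√3 ≈ 58.287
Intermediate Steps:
b(E) = √2*√E (b(E) = √(2*E) = √2*√E)
s(o) = 14 (s(o) = -4*(-3) + 2 = 12 + 2 = 14)
s(31) - 2*(-32 + (-1 + b(6))*(15 - 11)) = 14 - 2*(-32 + (-1 + √2*√6)*(15 - 11)) = 14 - 2*(-32 + (-1 + 2*√3)*4) = 14 - 2*(-32 + (-4 + 8*√3)) = 14 - 2*(-36 + 8*√3) = 14 + (72 - 16*√3) = 86 - 16*√3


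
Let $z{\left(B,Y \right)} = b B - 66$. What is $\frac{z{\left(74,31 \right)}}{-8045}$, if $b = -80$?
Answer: $\frac{5986}{8045} \approx 0.74406$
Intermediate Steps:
$z{\left(B,Y \right)} = -66 - 80 B$ ($z{\left(B,Y \right)} = - 80 B - 66 = -66 - 80 B$)
$\frac{z{\left(74,31 \right)}}{-8045} = \frac{-66 - 5920}{-8045} = \left(-66 - 5920\right) \left(- \frac{1}{8045}\right) = \left(-5986\right) \left(- \frac{1}{8045}\right) = \frac{5986}{8045}$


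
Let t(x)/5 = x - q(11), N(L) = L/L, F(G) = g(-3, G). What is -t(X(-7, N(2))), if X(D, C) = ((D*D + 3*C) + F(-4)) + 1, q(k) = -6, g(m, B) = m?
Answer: -280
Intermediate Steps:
F(G) = -3
N(L) = 1
X(D, C) = -2 + D² + 3*C (X(D, C) = ((D*D + 3*C) - 3) + 1 = ((D² + 3*C) - 3) + 1 = (-3 + D² + 3*C) + 1 = -2 + D² + 3*C)
t(x) = 30 + 5*x (t(x) = 5*(x - 1*(-6)) = 5*(x + 6) = 5*(6 + x) = 30 + 5*x)
-t(X(-7, N(2))) = -(30 + 5*(-2 + (-7)² + 3*1)) = -(30 + 5*(-2 + 49 + 3)) = -(30 + 5*50) = -(30 + 250) = -1*280 = -280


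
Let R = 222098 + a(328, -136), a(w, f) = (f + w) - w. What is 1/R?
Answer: 1/221962 ≈ 4.5053e-6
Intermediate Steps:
a(w, f) = f
R = 221962 (R = 222098 - 136 = 221962)
1/R = 1/221962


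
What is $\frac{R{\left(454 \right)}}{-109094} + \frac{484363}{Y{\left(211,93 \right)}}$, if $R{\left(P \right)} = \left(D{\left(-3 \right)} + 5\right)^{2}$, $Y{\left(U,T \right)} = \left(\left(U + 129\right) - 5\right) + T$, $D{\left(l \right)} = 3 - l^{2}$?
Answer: $\frac{26420548347}{23346116} \approx 1131.7$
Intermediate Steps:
$Y{\left(U,T \right)} = 124 + T + U$ ($Y{\left(U,T \right)} = \left(\left(129 + U\right) - 5\right) + T = \left(124 + U\right) + T = 124 + T + U$)
$R{\left(P \right)} = 1$ ($R{\left(P \right)} = \left(\left(3 - \left(-3\right)^{2}\right) + 5\right)^{2} = \left(\left(3 - 9\right) + 5\right)^{2} = \left(-6 + 5\right)^{2} = \left(-1\right)^{2} = 1$)
$\frac{R{\left(454 \right)}}{-109094} + \frac{484363}{Y{\left(211,93 \right)}} = 1 \frac{1}{-109094} + \frac{484363}{124 + 93 + 211} = 1 \left(- \frac{1}{109094}\right) + \frac{484363}{428} = - \frac{1}{109094} + 484363 \cdot \frac{1}{428} = - \frac{1}{109094} + \frac{484363}{428} = \frac{26420548347}{23346116}$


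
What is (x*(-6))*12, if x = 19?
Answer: -1368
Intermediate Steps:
(x*(-6))*12 = (19*(-6))*12 = -114*12 = -1368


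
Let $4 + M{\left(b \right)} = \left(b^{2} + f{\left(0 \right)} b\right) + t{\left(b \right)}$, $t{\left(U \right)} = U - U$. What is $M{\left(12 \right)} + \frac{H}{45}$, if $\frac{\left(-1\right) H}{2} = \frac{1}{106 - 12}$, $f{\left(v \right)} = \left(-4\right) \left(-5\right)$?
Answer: $\frac{803699}{2115} \approx 380.0$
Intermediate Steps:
$t{\left(U \right)} = 0$
$f{\left(v \right)} = 20$
$H = - \frac{1}{47}$ ($H = - \frac{2}{106 - 12} = - \frac{2}{94} = \left(-2\right) \frac{1}{94} = - \frac{1}{47} \approx -0.021277$)
$M{\left(b \right)} = -4 + b^{2} + 20 b$ ($M{\left(b \right)} = -4 + \left(\left(b^{2} + 20 b\right) + 0\right) = -4 + \left(b^{2} + 20 b\right) = -4 + b^{2} + 20 b$)
$M{\left(12 \right)} + \frac{H}{45} = \left(-4 + 12^{2} + 20 \cdot 12\right) - \frac{1}{47 \cdot 45} = \left(-4 + 144 + 240\right) - \frac{1}{2115} = 380 - \frac{1}{2115} = \frac{803699}{2115}$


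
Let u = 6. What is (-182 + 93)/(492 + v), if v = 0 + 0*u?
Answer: -89/492 ≈ -0.18089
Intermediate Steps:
v = 0 (v = 0 + 0*6 = 0 + 0 = 0)
(-182 + 93)/(492 + v) = (-182 + 93)/(492 + 0) = -89/492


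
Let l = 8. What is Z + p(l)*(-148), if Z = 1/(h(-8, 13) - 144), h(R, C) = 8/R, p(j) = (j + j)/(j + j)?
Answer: -21461/145 ≈ -148.01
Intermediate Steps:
p(j) = 1 (p(j) = (2*j)/((2*j)) = (2*j)*(1/(2*j)) = 1)
Z = -1/145 (Z = 1/(8/(-8) - 144) = 1/(8*(-⅛) - 144) = 1/(-1 - 144) = 1/(-145) = -1/145 ≈ -0.0068966)
Z + p(l)*(-148) = -1/145 + 1*(-148) = -1/145 - 148 = -21461/145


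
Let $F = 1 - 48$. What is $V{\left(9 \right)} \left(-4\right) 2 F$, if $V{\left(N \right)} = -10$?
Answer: $-3760$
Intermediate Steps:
$F = -47$ ($F = 1 - 48 = -47$)
$V{\left(9 \right)} \left(-4\right) 2 F = - 10 \left(-4\right) 2 \left(-47\right) = - 10 \left(\left(-8\right) \left(-47\right)\right) = \left(-10\right) 376 = -3760$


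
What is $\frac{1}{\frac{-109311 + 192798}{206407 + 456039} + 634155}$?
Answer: $\frac{662446}{420093526617} \approx 1.5769 \cdot 10^{-6}$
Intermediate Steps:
$\frac{1}{\frac{-109311 + 192798}{206407 + 456039} + 634155} = \frac{1}{\frac{83487}{662446} + 634155} = \frac{1}{\frac{420093526617}{662446}} = \frac{662446}{420093526617}$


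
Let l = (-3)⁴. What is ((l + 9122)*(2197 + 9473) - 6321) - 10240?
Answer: 107382449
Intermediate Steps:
l = 81
((l + 9122)*(2197 + 9473) - 6321) - 10240 = ((81 + 9122)*(2197 + 9473) - 6321) - 10240 = (9203*11670 - 6321) - 10240 = (107399010 - 6321) - 10240 = 107392689 - 10240 = 107382449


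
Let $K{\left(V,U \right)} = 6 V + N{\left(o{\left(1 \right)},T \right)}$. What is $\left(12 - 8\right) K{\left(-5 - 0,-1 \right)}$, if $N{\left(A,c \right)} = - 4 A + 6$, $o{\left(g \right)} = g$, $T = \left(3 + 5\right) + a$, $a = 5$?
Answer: $-112$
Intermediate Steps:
$T = 13$ ($T = \left(3 + 5\right) + 5 = 8 + 5 = 13$)
$N{\left(A,c \right)} = 6 - 4 A$
$K{\left(V,U \right)} = 2 + 6 V$ ($K{\left(V,U \right)} = 6 V + \left(6 - 4\right) = 6 V + 2 = 2 + 6 V$)
$\left(12 - 8\right) K{\left(-5 - 0,-1 \right)} = \left(12 - 8\right) \left(2 + 6 \left(-5 - 0\right)\right) = 4 \left(2 + 6 \left(-5 + 0\right)\right) = 4 \left(2 + 6 \left(-5\right)\right) = 4 \left(2 - 30\right) = 4 \left(-28\right) = -112$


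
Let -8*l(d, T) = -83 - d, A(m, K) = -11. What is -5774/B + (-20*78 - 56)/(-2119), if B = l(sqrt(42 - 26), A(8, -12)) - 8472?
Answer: 207266272/143432991 ≈ 1.4450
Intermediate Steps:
l(d, T) = 83/8 + d/8 (l(d, T) = -(-83 - d)/8 = 83/8 + d/8)
B = -67689/8 (B = (83/8 + sqrt(42 - 26)/8) - 8472 = (83/8 + sqrt(16)/8) - 8472 = (83/8 + (1/8)*4) - 8472 = (83/8 + 1/2) - 8472 = 87/8 - 8472 = -67689/8 ≈ -8461.1)
-5774/B + (-20*78 - 56)/(-2119) = -5774/(-67689/8) + (-20*78 - 56)/(-2119) = -5774*(-8/67689) + (-1560 - 56)*(-1/2119) = 46192/67689 - 1616*(-1/2119) = 46192/67689 + 1616/2119 = 207266272/143432991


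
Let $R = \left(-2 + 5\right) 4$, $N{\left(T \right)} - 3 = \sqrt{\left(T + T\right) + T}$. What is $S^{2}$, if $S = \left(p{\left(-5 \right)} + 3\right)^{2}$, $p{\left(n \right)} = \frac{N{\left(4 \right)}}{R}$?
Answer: $\frac{269233}{2304} + \frac{6643 \sqrt{3}}{288} \approx 156.81$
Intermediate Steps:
$N{\left(T \right)} = 3 + \sqrt{3} \sqrt{T}$ ($N{\left(T \right)} = 3 + \sqrt{\left(T + T\right) + T} = 3 + \sqrt{2 T + T} = 3 + \sqrt{3 T} = 3 + \sqrt{3} \sqrt{T}$)
$R = 12$ ($R = 3 \cdot 4 = 12$)
$p{\left(n \right)} = \frac{1}{4} + \frac{\sqrt{3}}{6}$ ($p{\left(n \right)} = \frac{3 + \sqrt{3} \sqrt{4}}{12} = \left(3 + \sqrt{3} \cdot 2\right) \frac{1}{12} = \left(3 + 2 \sqrt{3}\right) \frac{1}{12} = \frac{1}{4} + \frac{\sqrt{3}}{6}$)
$S = \left(\frac{13}{4} + \frac{\sqrt{3}}{6}\right)^{2}$ ($S = \left(\left(\frac{1}{4} + \frac{\sqrt{3}}{6}\right) + 3\right)^{2} = \left(\frac{13}{4} + \frac{\sqrt{3}}{6}\right)^{2} \approx 12.522$)
$S^{2} = \left(\frac{511}{48} + \frac{13 \sqrt{3}}{12}\right)^{2}$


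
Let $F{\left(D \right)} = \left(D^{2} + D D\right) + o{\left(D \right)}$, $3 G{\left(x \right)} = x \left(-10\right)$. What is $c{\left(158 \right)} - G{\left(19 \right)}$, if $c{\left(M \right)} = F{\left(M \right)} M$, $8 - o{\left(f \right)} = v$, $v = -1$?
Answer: $\frac{23670328}{3} \approx 7.8901 \cdot 10^{6}$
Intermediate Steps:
$o{\left(f \right)} = 9$ ($o{\left(f \right)} = 8 - -1 = 8 + 1 = 9$)
$G{\left(x \right)} = - \frac{10 x}{3}$ ($G{\left(x \right)} = \frac{x \left(-10\right)}{3} = \frac{\left(-10\right) x}{3} = - \frac{10 x}{3}$)
$F{\left(D \right)} = 9 + 2 D^{2}$ ($F{\left(D \right)} = \left(D^{2} + D D\right) + 9 = \left(D^{2} + D^{2}\right) + 9 = 2 D^{2} + 9 = 9 + 2 D^{2}$)
$c{\left(M \right)} = M \left(9 + 2 M^{2}\right)$ ($c{\left(M \right)} = \left(9 + 2 M^{2}\right) M = M \left(9 + 2 M^{2}\right)$)
$c{\left(158 \right)} - G{\left(19 \right)} = 158 \left(9 + 2 \cdot 158^{2}\right) - \left(- \frac{10}{3}\right) 19 = 158 \left(9 + 2 \cdot 24964\right) - - \frac{190}{3} = 158 \left(9 + 49928\right) + \frac{190}{3} = 158 \cdot 49937 + \frac{190}{3} = 7890046 + \frac{190}{3} = \frac{23670328}{3}$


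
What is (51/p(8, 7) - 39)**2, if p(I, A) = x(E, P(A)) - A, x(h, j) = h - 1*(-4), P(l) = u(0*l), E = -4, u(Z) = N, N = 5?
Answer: 104976/49 ≈ 2142.4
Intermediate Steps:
u(Z) = 5
P(l) = 5
x(h, j) = 4 + h (x(h, j) = h + 4 = 4 + h)
p(I, A) = -A (p(I, A) = (4 - 4) - A = 0 - A = -A)
(51/p(8, 7) - 39)**2 = (51/((-1*7)) - 39)**2 = (51/(-7) - 39)**2 = (51*(-1/7) - 39)**2 = (-51/7 - 39)**2 = (-324/7)**2 = 104976/49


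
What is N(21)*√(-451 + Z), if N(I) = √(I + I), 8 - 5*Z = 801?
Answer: 12*I*√4445/5 ≈ 160.01*I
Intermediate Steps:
Z = -793/5 (Z = 8/5 - ⅕*801 = 8/5 - 801/5 = -793/5 ≈ -158.60)
N(I) = √2*√I (N(I) = √(2*I) = √2*√I)
N(21)*√(-451 + Z) = (√2*√21)*√(-451 - 793/5) = √42*√(-3048/5) = √42*(2*I*√3810/5) = 12*I*√4445/5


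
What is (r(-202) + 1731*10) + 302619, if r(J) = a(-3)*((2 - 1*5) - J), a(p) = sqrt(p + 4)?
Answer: 320128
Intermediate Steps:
a(p) = sqrt(4 + p)
r(J) = -3 - J (r(J) = sqrt(4 - 3)*((2 - 1*5) - J) = sqrt(1)*((2 - 5) - J) = 1*(-3 - J) = -3 - J)
(r(-202) + 1731*10) + 302619 = ((-3 - 1*(-202)) + 1731*10) + 302619 = ((-3 + 202) + 17310) + 302619 = (199 + 17310) + 302619 = 17509 + 302619 = 320128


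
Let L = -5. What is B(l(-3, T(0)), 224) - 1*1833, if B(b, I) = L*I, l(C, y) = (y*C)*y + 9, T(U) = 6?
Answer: -2953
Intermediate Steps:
l(C, y) = 9 + C*y² (l(C, y) = (C*y)*y + 9 = C*y² + 9 = 9 + C*y²)
B(b, I) = -5*I
B(l(-3, T(0)), 224) - 1*1833 = -5*224 - 1*1833 = -1120 - 1833 = -2953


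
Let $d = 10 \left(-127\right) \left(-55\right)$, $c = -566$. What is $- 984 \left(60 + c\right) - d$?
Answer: $428054$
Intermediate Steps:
$d = 69850$ ($d = \left(-1270\right) \left(-55\right) = 69850$)
$- 984 \left(60 + c\right) - d = - 984 \left(60 - 566\right) - 69850 = \left(-984\right) \left(-506\right) - 69850 = 497904 - 69850 = 428054$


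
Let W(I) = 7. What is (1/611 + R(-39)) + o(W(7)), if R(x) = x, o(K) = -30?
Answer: -42158/611 ≈ -68.998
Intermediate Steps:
(1/611 + R(-39)) + o(W(7)) = (1/611 - 39) - 30 = -23828/611 - 30 = -42158/611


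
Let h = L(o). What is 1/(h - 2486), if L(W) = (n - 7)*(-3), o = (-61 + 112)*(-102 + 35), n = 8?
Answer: -1/2489 ≈ -0.00040177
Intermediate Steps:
o = -3417 (o = 51*(-67) = -3417)
L(W) = -3 (L(W) = (8 - 7)*(-3) = 1*(-3) = -3)
h = -3
1/(h - 2486) = 1/(-3 - 2486) = 1/(-2489) = -1/2489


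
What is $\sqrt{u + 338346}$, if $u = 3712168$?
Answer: $\sqrt{4050514} \approx 2012.6$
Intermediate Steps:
$\sqrt{u + 338346} = \sqrt{3712168 + 338346} = \sqrt{4050514}$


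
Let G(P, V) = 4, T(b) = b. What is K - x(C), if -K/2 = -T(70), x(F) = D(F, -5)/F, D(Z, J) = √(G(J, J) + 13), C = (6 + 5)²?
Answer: 140 - √17/121 ≈ 139.97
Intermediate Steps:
C = 121 (C = 11² = 121)
D(Z, J) = √17 (D(Z, J) = √(4 + 13) = √17)
x(F) = √17/F
K = 140 (K = -(-2)*70 = -2*(-70) = 140)
K - x(C) = 140 - √17/121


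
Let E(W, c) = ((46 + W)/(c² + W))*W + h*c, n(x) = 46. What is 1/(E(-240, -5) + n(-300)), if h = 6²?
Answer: -43/15074 ≈ -0.0028526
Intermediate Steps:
h = 36
E(W, c) = 36*c + W*(46 + W)/(W + c²) (E(W, c) = ((46 + W)/(c² + W))*W + 36*c = ((46 + W)/(W + c²))*W + 36*c = W*(46 + W)/(W + c²) + 36*c = 36*c + W*(46 + W)/(W + c²))
1/(E(-240, -5) + n(-300)) = 1/(((-240)² + 36*(-5)³ + 46*(-240) + 36*(-240)*(-5))/(-240 + (-5)²) + 46) = 1/((57600 + 36*(-125) - 11040 + 43200)/(-240 + 25) + 46) = 1/((57600 - 4500 - 11040 + 43200)/(-215) + 46) = 1/(-1/215*85260 + 46) = 1/(-17052/43 + 46) = 1/(-15074/43) = -43/15074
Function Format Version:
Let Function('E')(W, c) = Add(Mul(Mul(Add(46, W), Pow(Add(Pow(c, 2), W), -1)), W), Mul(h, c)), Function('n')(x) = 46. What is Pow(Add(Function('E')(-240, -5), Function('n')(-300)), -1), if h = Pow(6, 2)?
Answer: Rational(-43, 15074) ≈ -0.0028526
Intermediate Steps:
h = 36
Function('E')(W, c) = Add(Mul(36, c), Mul(W, Pow(Add(W, Pow(c, 2)), -1), Add(46, W))) (Function('E')(W, c) = Add(Mul(Mul(Add(46, W), Pow(Add(Pow(c, 2), W), -1)), W), Mul(36, c)) = Add(Mul(Mul(Add(46, W), Pow(Add(W, Pow(c, 2)), -1)), W), Mul(36, c)) = Add(Mul(Mul(Pow(Add(W, Pow(c, 2)), -1), Add(46, W)), W), Mul(36, c)) = Add(Mul(W, Pow(Add(W, Pow(c, 2)), -1), Add(46, W)), Mul(36, c)) = Add(Mul(36, c), Mul(W, Pow(Add(W, Pow(c, 2)), -1), Add(46, W))))
Pow(Add(Function('E')(-240, -5), Function('n')(-300)), -1) = Pow(Add(Mul(Pow(Add(-240, Pow(-5, 2)), -1), Add(Pow(-240, 2), Mul(36, Pow(-5, 3)), Mul(46, -240), Mul(36, -240, -5))), 46), -1) = Pow(Add(Mul(Pow(Add(-240, 25), -1), Add(57600, Mul(36, -125), -11040, 43200)), 46), -1) = Pow(Add(Mul(Pow(-215, -1), Add(57600, -4500, -11040, 43200)), 46), -1) = Pow(Add(Mul(Rational(-1, 215), 85260), 46), -1) = Pow(Add(Rational(-17052, 43), 46), -1) = Pow(Rational(-15074, 43), -1) = Rational(-43, 15074)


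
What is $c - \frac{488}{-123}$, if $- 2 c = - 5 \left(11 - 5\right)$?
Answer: $\frac{2333}{123} \approx 18.967$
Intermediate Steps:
$c = 15$ ($c = - \frac{\left(-5\right) \left(11 - 5\right)}{2} = - \frac{\left(-5\right) 6}{2} = \left(- \frac{1}{2}\right) \left(-30\right) = 15$)
$c - \frac{488}{-123} = 15 - \frac{488}{-123} = 15 - - \frac{488}{123} = 15 + \frac{488}{123} = \frac{2333}{123}$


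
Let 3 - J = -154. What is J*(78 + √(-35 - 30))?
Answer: 12246 + 157*I*√65 ≈ 12246.0 + 1265.8*I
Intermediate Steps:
J = 157 (J = 3 - 1*(-154) = 3 + 154 = 157)
J*(78 + √(-35 - 30)) = 157*(78 + √(-35 - 30)) = 157*(78 + √(-65)) = 157*(78 + I*√65) = 12246 + 157*I*√65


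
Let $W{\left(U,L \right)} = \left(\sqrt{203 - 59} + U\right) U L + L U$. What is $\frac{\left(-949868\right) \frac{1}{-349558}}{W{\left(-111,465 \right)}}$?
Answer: $\frac{237467}{442039686165} \approx 5.3721 \cdot 10^{-7}$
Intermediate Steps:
$W{\left(U,L \right)} = L U + L U \left(12 + U\right)$ ($W{\left(U,L \right)} = \left(\sqrt{144} + U\right) U L + L U = \left(12 + U\right) U L + L U = U \left(12 + U\right) L + L U = L U \left(12 + U\right) + L U = L U + L U \left(12 + U\right)$)
$\frac{\left(-949868\right) \frac{1}{-349558}}{W{\left(-111,465 \right)}} = \frac{\left(-949868\right) \frac{1}{-349558}}{465 \left(-111\right) \left(13 - 111\right)} = \frac{\left(-949868\right) \left(- \frac{1}{349558}\right)}{465 \left(-111\right) \left(-98\right)} = \frac{474934}{174779 \cdot 5058270} = \frac{474934}{174779} \cdot \frac{1}{5058270} = \frac{237467}{442039686165}$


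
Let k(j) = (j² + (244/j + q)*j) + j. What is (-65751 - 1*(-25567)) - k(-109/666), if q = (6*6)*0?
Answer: -17932021255/443556 ≈ -40428.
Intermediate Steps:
q = 0 (q = 36*0 = 0)
k(j) = 244 + j + j² (k(j) = (j² + (244/j + 0)*j) + j = (j² + (244/j)*j) + j = (j² + 244) + j = (244 + j²) + j = 244 + j + j²)
(-65751 - 1*(-25567)) - k(-109/666) = (-65751 - 1*(-25567)) - (244 - 109/666 + (-109/666)²) = (-65751 + 25567) - (244 - 109*1/666 + (-109*1/666)²) = -40184 - (244 - 109/666 + (-109/666)²) = -40184 - (244 - 109/666 + 11881/443556) = -40184 - 1*108166951/443556 = -40184 - 108166951/443556 = -17932021255/443556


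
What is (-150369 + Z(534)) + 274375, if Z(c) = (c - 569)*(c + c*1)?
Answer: 86626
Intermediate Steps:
Z(c) = 2*c*(-569 + c) (Z(c) = (-569 + c)*(c + c) = (-569 + c)*(2*c) = 2*c*(-569 + c))
(-150369 + Z(534)) + 274375 = (-150369 + 2*534*(-569 + 534)) + 274375 = (-150369 + 2*534*(-35)) + 274375 = (-150369 - 37380) + 274375 = -187749 + 274375 = 86626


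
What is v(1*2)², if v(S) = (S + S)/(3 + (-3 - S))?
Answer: 4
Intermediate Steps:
v(S) = -2 (v(S) = (2*S)/((-S)) = (2*S)*(-1/S) = -2)
v(1*2)² = (-2)² = 4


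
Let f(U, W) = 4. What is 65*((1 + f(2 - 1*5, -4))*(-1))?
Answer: -325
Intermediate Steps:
65*((1 + f(2 - 1*5, -4))*(-1)) = 65*((1 + 4)*(-1)) = 65*(5*(-1)) = 65*(-5) = -325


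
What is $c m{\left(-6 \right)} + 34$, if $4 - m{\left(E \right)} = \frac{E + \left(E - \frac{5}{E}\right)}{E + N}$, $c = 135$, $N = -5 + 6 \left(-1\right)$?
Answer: $\frac{16501}{34} \approx 485.32$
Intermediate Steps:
$N = -11$ ($N = -5 - 6 = -11$)
$m{\left(E \right)} = 4 - \frac{- \frac{5}{E} + 2 E}{-11 + E}$ ($m{\left(E \right)} = 4 - \frac{E + \left(E - \frac{5}{E}\right)}{E - 11} = 4 - \frac{- \frac{5}{E} + 2 E}{-11 + E}$)
$c m{\left(-6 \right)} + 34 = 135 \frac{5 - -264 + 2 \left(-6\right)^{2}}{\left(-6\right) \left(-11 - 6\right)} + 34 = 135 \left(- \frac{5 + 264 + 2 \cdot 36}{6 \left(-17\right)}\right) + 34 = 135 \left(\left(- \frac{1}{6}\right) \left(- \frac{1}{17}\right) \left(5 + 264 + 72\right)\right) + 34 = 135 \left(\left(- \frac{1}{6}\right) \left(- \frac{1}{17}\right) 341\right) + 34 = 135 \cdot \frac{341}{102} + 34 = \frac{15345}{34} + 34 = \frac{16501}{34}$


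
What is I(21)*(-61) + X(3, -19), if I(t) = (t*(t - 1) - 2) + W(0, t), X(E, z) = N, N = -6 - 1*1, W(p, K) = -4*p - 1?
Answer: -25444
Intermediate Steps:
W(p, K) = -1 - 4*p
N = -7 (N = -6 - 1 = -7)
X(E, z) = -7
I(t) = -3 + t*(-1 + t) (I(t) = (t*(t - 1) - 2) + (-1 - 4*0) = (t*(-1 + t) - 2) + (-1 + 0) = (-2 + t*(-1 + t)) - 1 = -3 + t*(-1 + t))
I(21)*(-61) + X(3, -19) = (-3 + 21² - 1*21)*(-61) - 7 = (-3 + 441 - 21)*(-61) - 7 = 417*(-61) - 7 = -25437 - 7 = -25444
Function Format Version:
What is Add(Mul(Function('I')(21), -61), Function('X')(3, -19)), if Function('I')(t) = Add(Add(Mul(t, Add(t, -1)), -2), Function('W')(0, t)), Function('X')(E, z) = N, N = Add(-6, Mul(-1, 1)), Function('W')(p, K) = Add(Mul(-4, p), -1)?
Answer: -25444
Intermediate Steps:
Function('W')(p, K) = Add(-1, Mul(-4, p))
N = -7 (N = Add(-6, -1) = -7)
Function('X')(E, z) = -7
Function('I')(t) = Add(-3, Mul(t, Add(-1, t))) (Function('I')(t) = Add(Add(Mul(t, Add(t, -1)), -2), Add(-1, Mul(-4, 0))) = Add(Add(Mul(t, Add(-1, t)), -2), Add(-1, 0)) = Add(Add(-2, Mul(t, Add(-1, t))), -1) = Add(-3, Mul(t, Add(-1, t))))
Add(Mul(Function('I')(21), -61), Function('X')(3, -19)) = Add(Mul(Add(-3, Pow(21, 2), Mul(-1, 21)), -61), -7) = Add(Mul(Add(-3, 441, -21), -61), -7) = Add(Mul(417, -61), -7) = Add(-25437, -7) = -25444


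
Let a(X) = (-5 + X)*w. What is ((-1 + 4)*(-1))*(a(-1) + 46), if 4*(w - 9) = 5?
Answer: 93/2 ≈ 46.500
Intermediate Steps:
w = 41/4 (w = 9 + (¼)*5 = 9 + 5/4 = 41/4 ≈ 10.250)
a(X) = -205/4 + 41*X/4 (a(X) = (-5 + X)*(41/4) = -205/4 + 41*X/4)
((-1 + 4)*(-1))*(a(-1) + 46) = ((-1 + 4)*(-1))*((-205/4 + (41/4)*(-1)) + 46) = (3*(-1))*((-205/4 - 41/4) + 46) = -3*(-123/2 + 46) = -3*(-31/2) = 93/2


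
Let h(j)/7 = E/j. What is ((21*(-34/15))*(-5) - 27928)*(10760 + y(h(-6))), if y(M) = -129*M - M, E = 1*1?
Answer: -302144050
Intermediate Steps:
E = 1
h(j) = 7/j (h(j) = 7*(1/j) = 7/j)
y(M) = -130*M
((21*(-34/15))*(-5) - 27928)*(10760 + y(h(-6))) = ((21*(-34/15))*(-5) - 27928)*(10760 - 910/(-6)) = ((21*(-34*1/15))*(-5) - 27928)*(10760 - 910*(-1)/6) = ((21*(-34/15))*(-5) - 27928)*(10760 - 130*(-7/6)) = (-238/5*(-5) - 27928)*(10760 + 455/3) = (238 - 27928)*(32735/3) = -27690*32735/3 = -302144050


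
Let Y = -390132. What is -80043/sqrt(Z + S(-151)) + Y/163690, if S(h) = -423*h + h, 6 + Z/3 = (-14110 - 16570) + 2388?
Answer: -195066/81845 + 80043*I*sqrt(5293)/10586 ≈ -2.3834 + 550.1*I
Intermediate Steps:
Z = -84894 (Z = -18 + 3*((-14110 - 16570) + 2388) = -18 + 3*(-30680 + 2388) = -18 + 3*(-28292) = -18 - 84876 = -84894)
S(h) = -422*h
-80043/sqrt(Z + S(-151)) + Y/163690 = -80043/sqrt(-84894 - 422*(-151)) - 390132/163690 = -80043/sqrt(-84894 + 63722) - 390132*1/163690 = -80043*(-I*sqrt(5293)/10586) - 195066/81845 = -(-80043)*I*sqrt(5293)/10586 - 195066/81845 = 80043*I*sqrt(5293)/10586 - 195066/81845 = -195066/81845 + 80043*I*sqrt(5293)/10586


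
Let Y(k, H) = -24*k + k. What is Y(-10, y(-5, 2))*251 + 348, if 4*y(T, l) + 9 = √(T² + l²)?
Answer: 58078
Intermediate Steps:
y(T, l) = -9/4 + √(T² + l²)/4
Y(k, H) = -23*k
Y(-10, y(-5, 2))*251 + 348 = -23*(-10)*251 + 348 = 230*251 + 348 = 57730 + 348 = 58078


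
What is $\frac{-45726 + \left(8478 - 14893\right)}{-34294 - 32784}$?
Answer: $\frac{52141}{67078} \approx 0.77732$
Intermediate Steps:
$\frac{-45726 + \left(8478 - 14893\right)}{-34294 - 32784} = \frac{-45726 - 6415}{-67078} = \left(-52141\right) \left(- \frac{1}{67078}\right) = \frac{52141}{67078}$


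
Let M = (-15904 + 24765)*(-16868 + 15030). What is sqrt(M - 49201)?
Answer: I*sqrt(16335719) ≈ 4041.7*I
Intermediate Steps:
M = -16286518 (M = 8861*(-1838) = -16286518)
sqrt(M - 49201) = sqrt(-16286518 - 49201) = sqrt(-16335719) = I*sqrt(16335719)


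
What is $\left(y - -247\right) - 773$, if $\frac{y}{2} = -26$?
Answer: $-578$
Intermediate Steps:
$y = -52$ ($y = 2 \left(-26\right) = -52$)
$\left(y - -247\right) - 773 = \left(-52 - -247\right) - 773 = \left(-52 + 247\right) - 773 = 195 - 773 = -578$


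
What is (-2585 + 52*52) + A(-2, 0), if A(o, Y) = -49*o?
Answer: 217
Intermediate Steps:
(-2585 + 52*52) + A(-2, 0) = (-2585 + 52*52) - 49*(-2) = (-2585 + 2704) + 98 = 119 + 98 = 217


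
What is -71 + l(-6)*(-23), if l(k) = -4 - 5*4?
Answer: 481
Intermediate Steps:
l(k) = -24 (l(k) = -4 - 20 = -24)
-71 + l(-6)*(-23) = -71 - 24*(-23) = -71 + 552 = 481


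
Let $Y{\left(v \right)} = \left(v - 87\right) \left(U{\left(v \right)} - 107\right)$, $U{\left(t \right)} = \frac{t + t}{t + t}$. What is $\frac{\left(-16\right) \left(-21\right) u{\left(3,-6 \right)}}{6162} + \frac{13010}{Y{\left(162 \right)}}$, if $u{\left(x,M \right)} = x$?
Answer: $- \frac{1202567}{816465} \approx -1.4729$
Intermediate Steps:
$U{\left(t \right)} = 1$ ($U{\left(t \right)} = \frac{2 t}{2 t} = 2 t \frac{1}{2 t} = 1$)
$Y{\left(v \right)} = 9222 - 106 v$ ($Y{\left(v \right)} = \left(v - 87\right) \left(1 - 107\right) = \left(-87 + v\right) \left(-106\right) = 9222 - 106 v$)
$\frac{\left(-16\right) \left(-21\right) u{\left(3,-6 \right)}}{6162} + \frac{13010}{Y{\left(162 \right)}} = \frac{\left(-16\right) \left(-21\right) 3}{6162} + \frac{13010}{9222 - 17172} = 336 \cdot 3 \cdot \frac{1}{6162} + \frac{13010}{9222 - 17172} = 1008 \cdot \frac{1}{6162} + \frac{13010}{-7950} = \frac{168}{1027} + 13010 \left(- \frac{1}{7950}\right) = \frac{168}{1027} - \frac{1301}{795} = - \frac{1202567}{816465}$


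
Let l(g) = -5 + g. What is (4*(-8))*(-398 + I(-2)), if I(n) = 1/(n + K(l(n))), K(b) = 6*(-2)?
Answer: 89168/7 ≈ 12738.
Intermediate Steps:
K(b) = -12
I(n) = 1/(-12 + n) (I(n) = 1/(n - 12) = 1/(-12 + n))
(4*(-8))*(-398 + I(-2)) = (4*(-8))*(-398 + 1/(-12 - 2)) = -32*(-398 + 1/(-14)) = -32*(-398 - 1/14) = -32*(-5573/14) = 89168/7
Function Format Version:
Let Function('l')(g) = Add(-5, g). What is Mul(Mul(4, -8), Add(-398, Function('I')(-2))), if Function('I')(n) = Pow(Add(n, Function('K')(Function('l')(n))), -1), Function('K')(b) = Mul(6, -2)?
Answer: Rational(89168, 7) ≈ 12738.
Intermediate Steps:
Function('K')(b) = -12
Function('I')(n) = Pow(Add(-12, n), -1) (Function('I')(n) = Pow(Add(n, -12), -1) = Pow(Add(-12, n), -1))
Mul(Mul(4, -8), Add(-398, Function('I')(-2))) = Mul(Mul(4, -8), Add(-398, Pow(Add(-12, -2), -1))) = Mul(-32, Add(-398, Pow(-14, -1))) = Mul(-32, Add(-398, Rational(-1, 14))) = Mul(-32, Rational(-5573, 14)) = Rational(89168, 7)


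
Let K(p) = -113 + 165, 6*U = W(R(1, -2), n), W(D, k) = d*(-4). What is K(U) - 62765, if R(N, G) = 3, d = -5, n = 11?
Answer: -62713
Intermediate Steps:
W(D, k) = 20 (W(D, k) = -5*(-4) = 20)
U = 10/3 (U = (1/6)*20 = 10/3 ≈ 3.3333)
K(p) = 52
K(U) - 62765 = 52 - 62765 = -62713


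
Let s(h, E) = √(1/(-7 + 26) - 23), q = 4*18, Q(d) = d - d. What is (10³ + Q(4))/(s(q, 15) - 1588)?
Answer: -7543000/11978393 - 500*I*√2071/11978393 ≈ -0.62972 - 0.0018996*I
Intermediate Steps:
Q(d) = 0
q = 72
s(h, E) = 2*I*√2071/19 (s(h, E) = √(1/19 - 23) = √(-436/19) = 2*I*√2071/19)
(10³ + Q(4))/(s(q, 15) - 1588) = (10³ + 0)/(2*I*√2071/19 - 1588) = (1000 + 0)/(-1588 + 2*I*√2071/19) = 1000/(-1588 + 2*I*√2071/19)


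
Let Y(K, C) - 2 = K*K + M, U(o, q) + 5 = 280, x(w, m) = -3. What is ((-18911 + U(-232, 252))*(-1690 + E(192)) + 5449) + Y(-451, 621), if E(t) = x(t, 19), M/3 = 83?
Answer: 31759849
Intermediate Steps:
M = 249 (M = 3*83 = 249)
U(o, q) = 275 (U(o, q) = -5 + 280 = 275)
E(t) = -3
Y(K, C) = 251 + K**2 (Y(K, C) = 2 + (K*K + 249) = 2 + (K**2 + 249) = 2 + (249 + K**2) = 251 + K**2)
((-18911 + U(-232, 252))*(-1690 + E(192)) + 5449) + Y(-451, 621) = ((-18911 + 275)*(-1690 - 3) + 5449) + (251 + (-451)**2) = (-18636*(-1693) + 5449) + (251 + 203401) = (31550748 + 5449) + 203652 = 31556197 + 203652 = 31759849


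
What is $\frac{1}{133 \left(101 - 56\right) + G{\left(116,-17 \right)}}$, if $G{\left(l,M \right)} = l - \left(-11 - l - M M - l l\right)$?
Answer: $\frac{1}{19973} \approx 5.0068 \cdot 10^{-5}$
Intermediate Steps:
$G{\left(l,M \right)} = 11 + M^{2} + l^{2} + 2 l$ ($G{\left(l,M \right)} = l - \left(-11 - l - M^{2} - l^{2}\right) = l + \left(\left(-39 + l + M^{2} + l^{2}\right) + 50\right) = l + \left(11 + l + M^{2} + l^{2}\right) = 11 + M^{2} + l^{2} + 2 l$)
$\frac{1}{133 \left(101 - 56\right) + G{\left(116,-17 \right)}} = \frac{1}{133 \left(101 - 56\right) + \left(11 + \left(-17\right)^{2} + 116^{2} + 2 \cdot 116\right)} = \frac{1}{133 \cdot 45 + \left(11 + 289 + 13456 + 232\right)} = \frac{1}{5985 + 13988} = \frac{1}{19973}$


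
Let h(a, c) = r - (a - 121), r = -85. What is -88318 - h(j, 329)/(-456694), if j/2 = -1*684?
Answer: -20167149644/228347 ≈ -88318.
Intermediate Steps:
j = -1368 (j = 2*(-1*684) = 2*(-684) = -1368)
h(a, c) = 36 - a (h(a, c) = -85 - (a - 121) = -85 - (-121 + a) = -85 + (121 - a) = 36 - a)
-88318 - h(j, 329)/(-456694) = -88318 - (36 - 1*(-1368))/(-456694) = -88318 - (36 + 1368)*(-1)/456694 = -88318 - 1404*(-1)/456694 = -88318 - 1*(-702/228347) = -88318 + 702/228347 = -20167149644/228347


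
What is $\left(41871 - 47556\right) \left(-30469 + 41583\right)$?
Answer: $-63183090$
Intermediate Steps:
$\left(41871 - 47556\right) \left(-30469 + 41583\right) = \left(-5685\right) 11114 = -63183090$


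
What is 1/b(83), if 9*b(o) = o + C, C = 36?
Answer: 9/119 ≈ 0.075630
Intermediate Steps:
b(o) = 4 + o/9 (b(o) = (o + 36)/9 = (36 + o)/9 = 4 + o/9)
1/b(83) = 1/(4 + (1/9)*83) = 1/(4 + 83/9) = 1/(119/9) = 9/119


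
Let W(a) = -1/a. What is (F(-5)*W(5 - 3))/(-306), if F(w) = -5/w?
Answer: 1/612 ≈ 0.0016340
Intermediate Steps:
(F(-5)*W(5 - 3))/(-306) = ((-5/(-5))*(-1/(5 - 3)))/(-306) = ((-5*(-1/5))*(-1/2))*(-1/306) = (1*(-1*1/2))*(-1/306) = (1*(-1/2))*(-1/306) = -1/2*(-1/306) = 1/612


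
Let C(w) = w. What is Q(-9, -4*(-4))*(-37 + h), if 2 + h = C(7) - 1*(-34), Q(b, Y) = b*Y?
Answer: -288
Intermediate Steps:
Q(b, Y) = Y*b
h = 39 (h = -2 + (7 - 1*(-34)) = -2 + (7 + 34) = -2 + 41 = 39)
Q(-9, -4*(-4))*(-37 + h) = (-4*(-4)*(-9))*(-37 + 39) = (16*(-9))*2 = -144*2 = -288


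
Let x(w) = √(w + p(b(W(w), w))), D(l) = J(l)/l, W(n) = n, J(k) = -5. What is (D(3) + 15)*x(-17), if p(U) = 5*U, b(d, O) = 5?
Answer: 80*√2/3 ≈ 37.712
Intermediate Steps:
D(l) = -5/l
x(w) = √(25 + w) (x(w) = √(w + 5*5) = √(w + 25) = √(25 + w))
(D(3) + 15)*x(-17) = (-5/3 + 15)*√(25 - 17) = (-5*⅓ + 15)*√8 = (-5/3 + 15)*(2*√2) = 40*(2*√2)/3 = 80*√2/3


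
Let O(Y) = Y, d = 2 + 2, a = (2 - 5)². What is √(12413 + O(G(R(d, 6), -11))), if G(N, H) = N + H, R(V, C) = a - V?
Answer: √12407 ≈ 111.39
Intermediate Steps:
a = 9 (a = (-3)² = 9)
d = 4
R(V, C) = 9 - V
G(N, H) = H + N
√(12413 + O(G(R(d, 6), -11))) = √(12413 + (-11 + (9 - 1*4))) = √(12413 + (-11 + (9 - 4))) = √(12413 + (-11 + 5)) = √(12413 - 6) = √12407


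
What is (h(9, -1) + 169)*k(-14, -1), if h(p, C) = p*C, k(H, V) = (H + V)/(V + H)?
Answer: 160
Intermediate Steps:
k(H, V) = 1 (k(H, V) = (H + V)/(H + V) = 1)
h(p, C) = C*p
(h(9, -1) + 169)*k(-14, -1) = (-1*9 + 169)*1 = (-9 + 169)*1 = 160*1 = 160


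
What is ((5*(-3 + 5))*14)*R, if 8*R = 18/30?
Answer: 21/2 ≈ 10.500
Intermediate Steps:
R = 3/40 (R = (18/30)/8 = (18*(1/30))/8 = (⅛)*(⅗) = 3/40 ≈ 0.075000)
((5*(-3 + 5))*14)*R = ((5*(-3 + 5))*14)*(3/40) = ((5*2)*14)*(3/40) = (10*14)*(3/40) = 140*(3/40) = 21/2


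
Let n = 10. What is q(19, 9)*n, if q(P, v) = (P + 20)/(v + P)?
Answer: 195/14 ≈ 13.929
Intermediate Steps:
q(P, v) = (20 + P)/(P + v)
q(19, 9)*n = ((20 + 19)/(19 + 9))*10 = (39/28)*10 = 195/14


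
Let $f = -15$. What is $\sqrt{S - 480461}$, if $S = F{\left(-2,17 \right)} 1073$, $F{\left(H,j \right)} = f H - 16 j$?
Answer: $i \sqrt{740127} \approx 860.31 i$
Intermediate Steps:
$F{\left(H,j \right)} = - 16 j - 15 H$ ($F{\left(H,j \right)} = - 15 H - 16 j = - 16 j - 15 H$)
$S = -259666$ ($S = \left(\left(-16\right) 17 - -30\right) 1073 = \left(-272 + 30\right) 1073 = \left(-242\right) 1073 = -259666$)
$\sqrt{S - 480461} = \sqrt{-259666 - 480461} = \sqrt{-740127} = i \sqrt{740127}$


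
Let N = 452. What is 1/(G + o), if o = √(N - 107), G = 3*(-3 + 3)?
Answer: √345/345 ≈ 0.053838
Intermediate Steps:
G = 0 (G = 3*0 = 0)
o = √345 (o = √(452 - 107) = √345 ≈ 18.574)
1/(G + o) = 1/(0 + √345) = 1/(√345) = √345/345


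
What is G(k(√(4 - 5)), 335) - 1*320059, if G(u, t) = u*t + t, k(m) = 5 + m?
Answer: -318049 + 335*I ≈ -3.1805e+5 + 335.0*I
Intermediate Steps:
G(u, t) = t + t*u (G(u, t) = t*u + t = t + t*u)
G(k(√(4 - 5)), 335) - 1*320059 = 335*(1 + (5 + √(4 - 5))) - 1*320059 = 335*(1 + (5 + √(-1))) - 320059 = 335*(1 + (5 + I)) - 320059 = 335*(6 + I) - 320059 = (2010 + 335*I) - 320059 = -318049 + 335*I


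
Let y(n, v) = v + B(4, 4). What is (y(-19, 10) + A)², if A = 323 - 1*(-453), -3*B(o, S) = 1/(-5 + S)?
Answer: 5564881/9 ≈ 6.1832e+5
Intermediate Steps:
B(o, S) = -1/(3*(-5 + S))
A = 776 (A = 323 + 453 = 776)
y(n, v) = ⅓ + v (y(n, v) = v - 1/(-15 + 3*4) = v - 1/(-15 + 12) = v - 1/(-3) = v - 1*(-⅓) = v + ⅓ = ⅓ + v)
(y(-19, 10) + A)² = ((⅓ + 10) + 776)² = (31/3 + 776)² = (2359/3)² = 5564881/9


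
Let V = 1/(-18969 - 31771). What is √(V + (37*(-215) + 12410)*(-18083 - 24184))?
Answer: I*√121196496797009185/25370 ≈ 13722.0*I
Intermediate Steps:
V = -1/50740 (V = 1/(-50740) = -1/50740 ≈ -1.9708e-5)
√(V + (37*(-215) + 12410)*(-18083 - 24184)) = √(-1/50740 + (37*(-215) + 12410)*(-18083 - 24184)) = √(-1/50740 + (-7955 + 12410)*(-42267)) = √(-1/50740 + 4455*(-42267)) = √(-1/50740 - 188299485) = √(-9554315868901/50740) = I*√121196496797009185/25370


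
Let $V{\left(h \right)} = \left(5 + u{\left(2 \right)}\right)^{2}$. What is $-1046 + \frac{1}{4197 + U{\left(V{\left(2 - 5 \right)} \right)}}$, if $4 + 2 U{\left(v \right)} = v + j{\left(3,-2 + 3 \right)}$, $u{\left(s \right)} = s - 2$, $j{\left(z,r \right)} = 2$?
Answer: $- \frac{8804180}{8417} \approx -1046.0$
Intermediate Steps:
$u{\left(s \right)} = -2 + s$
$V{\left(h \right)} = 25$ ($V{\left(h \right)} = \left(5 + \left(-2 + 2\right)\right)^{2} = \left(5 + 0\right)^{2} = 5^{2} = 25$)
$U{\left(v \right)} = -1 + \frac{v}{2}$ ($U{\left(v \right)} = -2 + \frac{v + 2}{2} = -2 + \frac{2 + v}{2} = -2 + \left(1 + \frac{v}{2}\right) = -1 + \frac{v}{2}$)
$-1046 + \frac{1}{4197 + U{\left(V{\left(2 - 5 \right)} \right)}} = -1046 + \frac{1}{4197 + \left(-1 + \frac{1}{2} \cdot 25\right)} = -1046 + \frac{1}{4197 + \left(-1 + \frac{25}{2}\right)} = -1046 + \frac{1}{4197 + \frac{23}{2}} = -1046 + \frac{1}{\frac{8417}{2}} = -1046 + \frac{2}{8417} = - \frac{8804180}{8417}$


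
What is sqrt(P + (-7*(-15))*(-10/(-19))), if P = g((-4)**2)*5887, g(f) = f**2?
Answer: sqrt(544072942)/19 ≈ 1227.7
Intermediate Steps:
P = 1507072 (P = ((-4)**2)**2*5887 = 16**2*5887 = 256*5887 = 1507072)
sqrt(P + (-7*(-15))*(-10/(-19))) = sqrt(1507072 + (-7*(-15))*(-10/(-19))) = sqrt(1507072 + 105*(-10*(-1/19))) = sqrt(1507072 + 105*(10/19)) = sqrt(1507072 + 1050/19) = sqrt(28635418/19) = sqrt(544072942)/19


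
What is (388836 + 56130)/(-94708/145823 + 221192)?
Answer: 10814379503/5375797718 ≈ 2.0117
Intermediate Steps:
(388836 + 56130)/(-94708/145823 + 221192) = 444966/(-94708*1/145823 + 221192) = 444966/(-94708/145823 + 221192) = 444966/(32254786308/145823) = 444966*(145823/32254786308) = 10814379503/5375797718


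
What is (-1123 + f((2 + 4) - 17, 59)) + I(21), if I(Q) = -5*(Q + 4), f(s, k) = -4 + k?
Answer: -1193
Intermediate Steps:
I(Q) = -20 - 5*Q (I(Q) = -5*(4 + Q) = -20 - 5*Q)
(-1123 + f((2 + 4) - 17, 59)) + I(21) = (-1123 + (-4 + 59)) + (-20 - 5*21) = (-1123 + 55) + (-20 - 105) = -1068 - 125 = -1193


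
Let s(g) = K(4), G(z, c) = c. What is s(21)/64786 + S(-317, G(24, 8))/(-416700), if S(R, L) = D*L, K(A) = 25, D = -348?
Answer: 15898477/2249693850 ≈ 0.0070670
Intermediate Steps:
s(g) = 25
S(R, L) = -348*L
s(21)/64786 + S(-317, G(24, 8))/(-416700) = 25/64786 - 348*8/(-416700) = 25*(1/64786) - 2784*(-1/416700) = 25/64786 + 232/34725 = 15898477/2249693850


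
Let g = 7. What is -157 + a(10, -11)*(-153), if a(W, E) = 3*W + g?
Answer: -5818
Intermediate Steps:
a(W, E) = 7 + 3*W (a(W, E) = 3*W + 7 = 7 + 3*W)
-157 + a(10, -11)*(-153) = -157 + (7 + 3*10)*(-153) = -157 + (7 + 30)*(-153) = -157 + 37*(-153) = -157 - 5661 = -5818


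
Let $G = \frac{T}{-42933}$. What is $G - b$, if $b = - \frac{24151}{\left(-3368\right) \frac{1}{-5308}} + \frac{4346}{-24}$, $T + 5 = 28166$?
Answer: $\frac{2764910691421}{72299172} \approx 38243.0$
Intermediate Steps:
$T = 28161$ ($T = -5 + 28166 = 28161$)
$G = - \frac{9387}{14311}$ ($G = \frac{28161}{-42933} = 28161 \left(- \frac{1}{42933}\right) = - \frac{9387}{14311} \approx -0.65593$)
$b = - \frac{193205095}{5052}$ ($b = - \frac{24151}{\left(-3368\right) \left(- \frac{1}{5308}\right)} + 4346 \left(- \frac{1}{24}\right) = - \frac{24151}{\frac{842}{1327}} - \frac{2173}{12} = \left(-24151\right) \frac{1327}{842} - \frac{2173}{12} = - \frac{32048377}{842} - \frac{2173}{12} = - \frac{193205095}{5052} \approx -38243.0$)
$G - b = - \frac{9387}{14311} - - \frac{193205095}{5052} = - \frac{9387}{14311} + \frac{193205095}{5052} = \frac{2764910691421}{72299172}$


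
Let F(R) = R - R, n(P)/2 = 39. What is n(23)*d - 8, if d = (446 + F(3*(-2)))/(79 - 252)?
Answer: -36172/173 ≈ -209.09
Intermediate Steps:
n(P) = 78 (n(P) = 2*39 = 78)
F(R) = 0
d = -446/173 (d = (446 + 0)/(79 - 252) = 446/(-173) = 446*(-1/173) = -446/173 ≈ -2.5780)
n(23)*d - 8 = 78*(-446/173) - 8 = -34788/173 - 8 = -36172/173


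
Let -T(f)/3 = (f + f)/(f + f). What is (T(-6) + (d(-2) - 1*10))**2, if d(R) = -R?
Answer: 121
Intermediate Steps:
T(f) = -3 (T(f) = -3*(f + f)/(f + f) = -3*2*f/(2*f) = -3*2*f*1/(2*f) = -3*1 = -3)
(T(-6) + (d(-2) - 1*10))**2 = (-3 + (-1*(-2) - 1*10))**2 = (-3 + (2 - 10))**2 = (-3 - 8)**2 = (-11)**2 = 121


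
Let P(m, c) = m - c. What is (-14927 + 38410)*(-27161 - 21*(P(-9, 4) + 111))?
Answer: -686149777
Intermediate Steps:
(-14927 + 38410)*(-27161 - 21*(P(-9, 4) + 111)) = (-14927 + 38410)*(-27161 - 21*((-9 - 1*4) + 111)) = 23483*(-27161 - 21*((-9 - 4) + 111)) = 23483*(-27161 - 21*(-13 + 111)) = 23483*(-27161 - 21*98) = 23483*(-27161 - 2058) = 23483*(-29219) = -686149777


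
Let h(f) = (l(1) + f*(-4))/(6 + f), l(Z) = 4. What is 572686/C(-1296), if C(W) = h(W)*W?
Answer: 61563745/560304 ≈ 109.88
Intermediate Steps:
h(f) = (4 - 4*f)/(6 + f) (h(f) = (4 + f*(-4))/(6 + f) = (4 - 4*f)/(6 + f))
C(W) = 4*W*(1 - W)/(6 + W) (C(W) = (4*(1 - W)/(6 + W))*W = 4*W*(1 - W)/(6 + W))
572686/C(-1296) = 572686/((4*(-1296)*(1 - 1*(-1296))/(6 - 1296))) = 572686/((4*(-1296)*(1 + 1296)/(-1290))) = 572686/((4*(-1296)*(-1/1290)*1297)) = 572686/(1120608/215) = 572686*(215/1120608) = 61563745/560304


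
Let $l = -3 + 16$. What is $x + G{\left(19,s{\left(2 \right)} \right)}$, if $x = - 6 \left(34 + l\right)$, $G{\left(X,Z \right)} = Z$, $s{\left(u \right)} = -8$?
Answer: $-290$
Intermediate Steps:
$l = 13$
$x = -282$ ($x = - 6 \left(34 + 13\right) = \left(-6\right) 47 = -282$)
$x + G{\left(19,s{\left(2 \right)} \right)} = -282 - 8 = -290$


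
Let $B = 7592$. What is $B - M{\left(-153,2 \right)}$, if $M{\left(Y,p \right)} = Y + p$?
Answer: $7743$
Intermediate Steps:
$B - M{\left(-153,2 \right)} = 7592 - \left(-153 + 2\right) = 7592 - -151 = 7592 + 151 = 7743$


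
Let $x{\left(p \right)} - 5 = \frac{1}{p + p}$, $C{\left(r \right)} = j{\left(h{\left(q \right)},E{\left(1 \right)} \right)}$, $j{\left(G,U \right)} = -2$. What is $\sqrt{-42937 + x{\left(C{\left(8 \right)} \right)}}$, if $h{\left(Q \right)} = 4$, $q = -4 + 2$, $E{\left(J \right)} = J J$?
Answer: $\frac{3 i \sqrt{19081}}{2} \approx 207.2 i$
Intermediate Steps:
$E{\left(J \right)} = J^{2}$
$q = -2$
$C{\left(r \right)} = -2$
$x{\left(p \right)} = 5 + \frac{1}{2 p}$ ($x{\left(p \right)} = 5 + \frac{1}{p + p} = 5 + \frac{1}{2 p}$)
$\sqrt{-42937 + x{\left(C{\left(8 \right)} \right)}} = \sqrt{-42937 + \left(5 + \frac{1}{2 \left(-2\right)}\right)} = \sqrt{-42937 + \left(5 + \frac{1}{2} \left(- \frac{1}{2}\right)\right)} = \sqrt{-42937 + \left(5 - \frac{1}{4}\right)} = \sqrt{-42937 + \frac{19}{4}} = \sqrt{- \frac{171729}{4}} = \frac{3 i \sqrt{19081}}{2}$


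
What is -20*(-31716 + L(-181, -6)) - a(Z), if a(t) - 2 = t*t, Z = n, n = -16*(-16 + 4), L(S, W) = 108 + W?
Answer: 595414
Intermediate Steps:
n = 192 (n = -16*(-12) = 192)
Z = 192
a(t) = 2 + t**2 (a(t) = 2 + t*t = 2 + t**2)
-20*(-31716 + L(-181, -6)) - a(Z) = -20*(-31716 + (108 - 6)) - (2 + 192**2) = -20*(-31716 + 102) - (2 + 36864) = -20*(-31614) - 1*36866 = 632280 - 36866 = 595414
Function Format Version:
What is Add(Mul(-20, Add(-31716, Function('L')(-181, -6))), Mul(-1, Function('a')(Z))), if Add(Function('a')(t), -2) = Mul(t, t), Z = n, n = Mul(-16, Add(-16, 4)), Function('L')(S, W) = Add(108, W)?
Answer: 595414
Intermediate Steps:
n = 192 (n = Mul(-16, -12) = 192)
Z = 192
Function('a')(t) = Add(2, Pow(t, 2)) (Function('a')(t) = Add(2, Mul(t, t)) = Add(2, Pow(t, 2)))
Add(Mul(-20, Add(-31716, Function('L')(-181, -6))), Mul(-1, Function('a')(Z))) = Add(Mul(-20, Add(-31716, Add(108, -6))), Mul(-1, Add(2, Pow(192, 2)))) = Add(Mul(-20, Add(-31716, 102)), Mul(-1, Add(2, 36864))) = Add(Mul(-20, -31614), Mul(-1, 36866)) = Add(632280, -36866) = 595414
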